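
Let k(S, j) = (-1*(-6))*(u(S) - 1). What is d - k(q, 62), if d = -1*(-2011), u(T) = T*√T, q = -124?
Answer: 2017 + 1488*I*√31 ≈ 2017.0 + 8284.8*I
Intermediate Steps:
u(T) = T^(3/2)
k(S, j) = -6 + 6*S^(3/2) (k(S, j) = (-1*(-6))*(S^(3/2) - 1) = 6*(-1 + S^(3/2)) = -6 + 6*S^(3/2))
d = 2011
d - k(q, 62) = 2011 - (-6 + 6*(-124)^(3/2)) = 2011 - (-6 + 6*(-248*I*√31)) = 2011 - (-6 - 1488*I*√31) = 2011 + (6 + 1488*I*√31) = 2017 + 1488*I*√31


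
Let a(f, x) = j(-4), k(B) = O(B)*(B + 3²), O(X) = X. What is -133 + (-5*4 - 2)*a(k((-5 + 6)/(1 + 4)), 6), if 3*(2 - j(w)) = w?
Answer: -619/3 ≈ -206.33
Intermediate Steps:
j(w) = 2 - w/3
k(B) = B*(9 + B) (k(B) = B*(B + 3²) = B*(B + 9) = B*(9 + B))
a(f, x) = 10/3 (a(f, x) = 2 - ⅓*(-4) = 2 + 4/3 = 10/3)
-133 + (-5*4 - 2)*a(k((-5 + 6)/(1 + 4)), 6) = -133 + (-5*4 - 2)*(10/3) = -133 + (-20 - 2)*(10/3) = -133 - 22*10/3 = -133 - 220/3 = -619/3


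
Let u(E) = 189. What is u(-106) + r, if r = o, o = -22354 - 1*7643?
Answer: -29808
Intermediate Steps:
o = -29997 (o = -22354 - 7643 = -29997)
r = -29997
u(-106) + r = 189 - 29997 = -29808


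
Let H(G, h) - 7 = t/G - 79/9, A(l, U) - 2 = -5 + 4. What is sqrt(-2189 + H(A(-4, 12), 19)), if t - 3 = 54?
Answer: 2*I*sqrt(4801)/3 ≈ 46.193*I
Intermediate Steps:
t = 57 (t = 3 + 54 = 57)
A(l, U) = 1 (A(l, U) = 2 + (-5 + 4) = 2 - 1 = 1)
H(G, h) = -16/9 + 57/G (H(G, h) = 7 + (57/G - 79/9) = 7 + (-79/9 + 57/G) = -16/9 + 57/G)
sqrt(-2189 + H(A(-4, 12), 19)) = sqrt(-2189 + (-16/9 + 57/1)) = sqrt(-2189 + (-16/9 + 57*1)) = sqrt(-2189 + (-16/9 + 57)) = sqrt(-2189 + 497/9) = sqrt(-19204/9) = 2*I*sqrt(4801)/3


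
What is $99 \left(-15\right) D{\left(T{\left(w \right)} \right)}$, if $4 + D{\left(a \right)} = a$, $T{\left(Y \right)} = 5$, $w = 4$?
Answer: $-1485$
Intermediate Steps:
$D{\left(a \right)} = -4 + a$
$99 \left(-15\right) D{\left(T{\left(w \right)} \right)} = 99 \left(-15\right) \left(-4 + 5\right) = \left(-1485\right) 1 = -1485$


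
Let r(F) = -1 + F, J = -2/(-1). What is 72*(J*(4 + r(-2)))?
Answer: 144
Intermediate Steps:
J = 2 (J = -2*(-1) = 2)
72*(J*(4 + r(-2))) = 72*(2*(4 + (-1 - 2))) = 72*(2*(4 - 3)) = 72*(2*1) = 72*2 = 144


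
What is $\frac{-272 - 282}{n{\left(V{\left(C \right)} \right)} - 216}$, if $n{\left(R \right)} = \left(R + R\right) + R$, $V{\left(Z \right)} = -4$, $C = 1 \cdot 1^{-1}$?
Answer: $\frac{277}{114} \approx 2.4298$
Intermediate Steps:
$C = 1$ ($C = 1 \cdot 1 = 1$)
$n{\left(R \right)} = 3 R$ ($n{\left(R \right)} = 2 R + R = 3 R$)
$\frac{-272 - 282}{n{\left(V{\left(C \right)} \right)} - 216} = \frac{-272 - 282}{3 \left(-4\right) - 216} = - \frac{554}{-12 - 216} = - \frac{554}{-228} = \left(-554\right) \left(- \frac{1}{228}\right) = \frac{277}{114}$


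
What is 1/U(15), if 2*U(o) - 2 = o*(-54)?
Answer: -1/404 ≈ -0.0024752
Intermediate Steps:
U(o) = 1 - 27*o (U(o) = 1 + (o*(-54))/2 = 1 + (-54*o)/2 = 1 - 27*o)
1/U(15) = 1/(1 - 27*15) = 1/(1 - 405) = 1/(-404) = -1/404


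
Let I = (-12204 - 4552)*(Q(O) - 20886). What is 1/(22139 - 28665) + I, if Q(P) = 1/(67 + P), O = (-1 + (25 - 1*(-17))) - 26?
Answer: 93638898848987/267566 ≈ 3.4997e+8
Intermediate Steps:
O = 15 (O = (-1 + (25 + 17)) - 26 = (-1 + 42) - 26 = 41 - 26 = 15)
I = 14348590078/41 (I = (-12204 - 4552)*(1/(67 + 15) - 20886) = -16756*(1/82 - 20886) = -16756*(-1712651/82) = 14348590078/41 ≈ 3.4997e+8)
1/(22139 - 28665) + I = 1/(22139 - 28665) + 14348590078/41 = 1/(-6526) + 14348590078/41 = -1/6526 + 14348590078/41 = 93638898848987/267566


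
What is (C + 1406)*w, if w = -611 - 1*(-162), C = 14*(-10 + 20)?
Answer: -694154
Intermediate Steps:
C = 140 (C = 14*10 = 140)
w = -449 (w = -611 + 162 = -449)
(C + 1406)*w = (140 + 1406)*(-449) = 1546*(-449) = -694154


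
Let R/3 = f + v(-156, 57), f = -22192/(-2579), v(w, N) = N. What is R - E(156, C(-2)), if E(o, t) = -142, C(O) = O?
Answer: 873803/2579 ≈ 338.81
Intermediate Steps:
f = 22192/2579 (f = -22192*(-1/2579) = 22192/2579 ≈ 8.6049)
R = 507585/2579 (R = 3*(22192/2579 + 57) = 3*(169195/2579) = 507585/2579 ≈ 196.81)
R - E(156, C(-2)) = 507585/2579 - 1*(-142) = 507585/2579 + 142 = 873803/2579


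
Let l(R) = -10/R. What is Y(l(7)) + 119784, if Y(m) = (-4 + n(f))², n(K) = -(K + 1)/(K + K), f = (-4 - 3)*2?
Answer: 93926281/784 ≈ 1.1980e+5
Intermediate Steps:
f = -14 (f = -7*2 = -14)
n(K) = -(1 + K)/(2*K)
Y(m) = 15625/784 (Y(m) = (-4 + (½)*(-1 - 1*(-14))/(-14))² = (-4 + (½)*(-1/14)*(-1 + 14))² = (-4 + (½)*(-1/14)*13)² = (-4 - 13/28)² = (-125/28)² = 15625/784)
Y(l(7)) + 119784 = 15625/784 + 119784 = 93926281/784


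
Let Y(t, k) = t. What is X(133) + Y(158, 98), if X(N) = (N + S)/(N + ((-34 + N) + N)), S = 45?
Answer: 57848/365 ≈ 158.49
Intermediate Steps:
X(N) = (45 + N)/(-34 + 3*N) (X(N) = (N + 45)/(N + ((-34 + N) + N)) = (45 + N)/(N + (-34 + 2*N)) = (45 + N)/(-34 + 3*N))
X(133) + Y(158, 98) = (45 + 133)/(-34 + 3*133) + 158 = 178/(-34 + 399) + 158 = 178/365 + 158 = 57848/365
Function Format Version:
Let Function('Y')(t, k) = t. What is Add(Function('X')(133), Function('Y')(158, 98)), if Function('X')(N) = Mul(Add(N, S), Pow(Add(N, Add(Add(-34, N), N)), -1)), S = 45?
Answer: Rational(57848, 365) ≈ 158.49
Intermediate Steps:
Function('X')(N) = Mul(Pow(Add(-34, Mul(3, N)), -1), Add(45, N)) (Function('X')(N) = Mul(Add(N, 45), Pow(Add(N, Add(Add(-34, N), N)), -1)) = Mul(Add(45, N), Pow(Add(N, Add(-34, Mul(2, N))), -1)) = Mul(Add(45, N), Pow(Add(-34, Mul(3, N)), -1)) = Mul(Pow(Add(-34, Mul(3, N)), -1), Add(45, N)))
Add(Function('X')(133), Function('Y')(158, 98)) = Add(Mul(Pow(Add(-34, Mul(3, 133)), -1), Add(45, 133)), 158) = Add(Mul(Pow(Add(-34, 399), -1), 178), 158) = Add(Mul(Pow(365, -1), 178), 158) = Add(Mul(Rational(1, 365), 178), 158) = Add(Rational(178, 365), 158) = Rational(57848, 365)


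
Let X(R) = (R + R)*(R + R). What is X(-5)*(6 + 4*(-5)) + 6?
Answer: -1394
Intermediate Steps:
X(R) = 4*R**2 (X(R) = (2*R)*(2*R) = 4*R**2)
X(-5)*(6 + 4*(-5)) + 6 = (4*(-5)**2)*(6 + 4*(-5)) + 6 = (4*25)*(6 - 20) + 6 = 100*(-14) + 6 = -1400 + 6 = -1394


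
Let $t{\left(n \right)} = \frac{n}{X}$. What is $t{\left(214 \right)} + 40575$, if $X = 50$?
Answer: $\frac{1014482}{25} \approx 40579.0$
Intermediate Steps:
$t{\left(n \right)} = \frac{n}{50}$
$t{\left(214 \right)} + 40575 = \frac{1}{50} \cdot 214 + 40575 = \frac{107}{25} + 40575 = \frac{1014482}{25}$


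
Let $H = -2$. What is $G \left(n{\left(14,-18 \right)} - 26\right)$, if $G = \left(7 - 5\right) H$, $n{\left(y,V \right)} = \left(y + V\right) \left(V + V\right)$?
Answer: $-472$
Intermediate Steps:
$n{\left(y,V \right)} = 2 V \left(V + y\right)$ ($n{\left(y,V \right)} = \left(V + y\right) 2 V = 2 V \left(V + y\right)$)
$G = -4$ ($G = \left(7 - 5\right) \left(-2\right) = 2 \left(-2\right) = -4$)
$G \left(n{\left(14,-18 \right)} - 26\right) = - 4 \left(2 \left(-18\right) \left(-18 + 14\right) - 26\right) = - 4 \left(2 \left(-18\right) \left(-4\right) - 26\right) = - 4 \left(144 - 26\right) = \left(-4\right) 118 = -472$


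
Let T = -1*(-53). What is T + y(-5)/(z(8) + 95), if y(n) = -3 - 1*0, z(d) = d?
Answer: 5456/103 ≈ 52.971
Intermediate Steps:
y(n) = -3 (y(n) = -3 + 0 = -3)
T = 53
T + y(-5)/(z(8) + 95) = 53 - 3/(8 + 95) = 53 - 3/103 = 5456/103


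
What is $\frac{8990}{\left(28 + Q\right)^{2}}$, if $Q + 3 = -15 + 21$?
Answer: $\frac{290}{31} \approx 9.3548$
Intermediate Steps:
$Q = 3$ ($Q = -3 + \left(-15 + 21\right) = -3 + 6 = 3$)
$\frac{8990}{\left(28 + Q\right)^{2}} = \frac{8990}{\left(28 + 3\right)^{2}} = \frac{8990}{31^{2}} = \frac{8990}{961} = 8990 \cdot \frac{1}{961} = \frac{290}{31}$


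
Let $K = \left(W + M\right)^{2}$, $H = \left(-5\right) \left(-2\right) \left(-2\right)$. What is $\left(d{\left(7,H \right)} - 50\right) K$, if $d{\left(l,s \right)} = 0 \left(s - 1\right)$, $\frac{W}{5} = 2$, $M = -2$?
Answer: $-3200$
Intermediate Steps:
$H = -20$ ($H = 10 \left(-2\right) = -20$)
$W = 10$ ($W = 5 \cdot 2 = 10$)
$d{\left(l,s \right)} = 0$ ($d{\left(l,s \right)} = 0 \left(-1 + s\right) = 0$)
$K = 64$ ($K = \left(10 - 2\right)^{2} = 8^{2} = 64$)
$\left(d{\left(7,H \right)} - 50\right) K = \left(0 - 50\right) 64 = \left(-50\right) 64 = -3200$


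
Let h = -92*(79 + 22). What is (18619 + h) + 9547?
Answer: 18874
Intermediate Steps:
h = -9292 (h = -92*101 = -9292)
(18619 + h) + 9547 = (18619 - 9292) + 9547 = 9327 + 9547 = 18874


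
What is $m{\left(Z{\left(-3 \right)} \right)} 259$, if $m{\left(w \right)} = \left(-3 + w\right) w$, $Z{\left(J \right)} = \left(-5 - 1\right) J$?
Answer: $69930$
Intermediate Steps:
$Z{\left(J \right)} = - 6 J$
$m{\left(w \right)} = w \left(-3 + w\right)$
$m{\left(Z{\left(-3 \right)} \right)} 259 = \left(-6\right) \left(-3\right) \left(-3 - -18\right) 259 = 18 \left(-3 + 18\right) 259 = 18 \cdot 15 \cdot 259 = 270 \cdot 259 = 69930$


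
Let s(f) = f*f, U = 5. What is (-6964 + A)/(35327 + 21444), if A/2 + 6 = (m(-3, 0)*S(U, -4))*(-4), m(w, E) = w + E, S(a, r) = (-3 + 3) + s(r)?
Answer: -6592/56771 ≈ -0.11612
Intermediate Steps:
s(f) = f²
S(a, r) = r² (S(a, r) = (-3 + 3) + r² = 0 + r² = r²)
m(w, E) = E + w
A = 372 (A = -12 + 2*(((0 - 3)*(-4)²)*(-4)) = -12 + 2*(-3*16*(-4)) = -12 + 2*(-48*(-4)) = -12 + 2*192 = -12 + 384 = 372)
(-6964 + A)/(35327 + 21444) = (-6964 + 372)/(35327 + 21444) = -6592/56771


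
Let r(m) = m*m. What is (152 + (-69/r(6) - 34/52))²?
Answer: 543402721/24336 ≈ 22329.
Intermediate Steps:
r(m) = m²
(152 + (-69/r(6) - 34/52))² = (152 + (-69/(6²) - 34/52))² = (152 + (-69/36 - 34*1/52))² = (152 + (-69*1/36 - 17/26))² = (152 + (-23/12 - 17/26))² = (152 - 401/156)² = (23311/156)² = 543402721/24336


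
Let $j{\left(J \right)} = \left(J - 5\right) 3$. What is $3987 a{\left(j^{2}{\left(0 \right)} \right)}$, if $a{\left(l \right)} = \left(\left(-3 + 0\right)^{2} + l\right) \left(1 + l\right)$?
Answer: $210848508$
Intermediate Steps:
$j{\left(J \right)} = -15 + 3 J$ ($j{\left(J \right)} = \left(-5 + J\right) 3 = -15 + 3 J$)
$a{\left(l \right)} = \left(1 + l\right) \left(9 + l\right)$ ($a{\left(l \right)} = \left(\left(-3\right)^{2} + l\right) \left(1 + l\right) = \left(9 + l\right) \left(1 + l\right) = \left(1 + l\right) \left(9 + l\right)$)
$3987 a{\left(j^{2}{\left(0 \right)} \right)} = 3987 \left(9 + \left(\left(-15 + 3 \cdot 0\right)^{2}\right)^{2} + 10 \left(-15 + 3 \cdot 0\right)^{2}\right) = 3987 \left(9 + \left(\left(-15 + 0\right)^{2}\right)^{2} + 10 \left(-15 + 0\right)^{2}\right) = 3987 \left(9 + \left(\left(-15\right)^{2}\right)^{2} + 10 \left(-15\right)^{2}\right) = 3987 \left(9 + 225^{2} + 10 \cdot 225\right) = 3987 \left(9 + 50625 + 2250\right) = 3987 \cdot 52884 = 210848508$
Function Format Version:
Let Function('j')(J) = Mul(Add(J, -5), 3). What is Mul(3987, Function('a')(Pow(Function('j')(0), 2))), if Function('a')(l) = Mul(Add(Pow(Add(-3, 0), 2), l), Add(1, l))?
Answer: 210848508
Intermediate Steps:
Function('j')(J) = Add(-15, Mul(3, J)) (Function('j')(J) = Mul(Add(-5, J), 3) = Add(-15, Mul(3, J)))
Function('a')(l) = Mul(Add(1, l), Add(9, l)) (Function('a')(l) = Mul(Add(Pow(-3, 2), l), Add(1, l)) = Mul(Add(9, l), Add(1, l)) = Mul(Add(1, l), Add(9, l)))
Mul(3987, Function('a')(Pow(Function('j')(0), 2))) = Mul(3987, Add(9, Pow(Pow(Add(-15, Mul(3, 0)), 2), 2), Mul(10, Pow(Add(-15, Mul(3, 0)), 2)))) = Mul(3987, Add(9, Pow(Pow(Add(-15, 0), 2), 2), Mul(10, Pow(Add(-15, 0), 2)))) = Mul(3987, Add(9, Pow(Pow(-15, 2), 2), Mul(10, Pow(-15, 2)))) = Mul(3987, Add(9, Pow(225, 2), Mul(10, 225))) = Mul(3987, Add(9, 50625, 2250)) = Mul(3987, 52884) = 210848508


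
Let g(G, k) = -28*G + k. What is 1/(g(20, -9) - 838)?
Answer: -1/1407 ≈ -0.00071073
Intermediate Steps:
g(G, k) = k - 28*G
1/(g(20, -9) - 838) = 1/((-9 - 28*20) - 838) = 1/((-9 - 560) - 838) = 1/(-569 - 838) = 1/(-1407) = -1/1407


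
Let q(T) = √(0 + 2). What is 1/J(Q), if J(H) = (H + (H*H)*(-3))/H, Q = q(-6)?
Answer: -1/17 - 3*√2/17 ≈ -0.30839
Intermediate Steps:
q(T) = √2
Q = √2 ≈ 1.4142
J(H) = (H - 3*H²)/H (J(H) = (H + H²*(-3))/H = (H - 3*H²)/H)
1/J(Q) = 1/(1 - 3*√2)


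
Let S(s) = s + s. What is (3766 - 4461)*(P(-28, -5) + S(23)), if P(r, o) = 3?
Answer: -34055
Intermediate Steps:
S(s) = 2*s
(3766 - 4461)*(P(-28, -5) + S(23)) = (3766 - 4461)*(3 + 2*23) = -695*(3 + 46) = -695*49 = -34055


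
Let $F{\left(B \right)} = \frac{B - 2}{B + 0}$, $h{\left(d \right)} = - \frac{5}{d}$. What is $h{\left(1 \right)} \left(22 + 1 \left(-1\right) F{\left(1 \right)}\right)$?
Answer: $-115$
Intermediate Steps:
$F{\left(B \right)} = \frac{-2 + B}{B}$
$h{\left(1 \right)} \left(22 + 1 \left(-1\right) F{\left(1 \right)}\right) = - \frac{5}{1} \left(22 + 1 \left(-1\right) \frac{-2 + 1}{1}\right) = \left(-5\right) 1 \left(22 - 1 \left(-1\right)\right) = - 5 \left(22 - -1\right) = - 5 \left(22 + 1\right) = \left(-5\right) 23 = -115$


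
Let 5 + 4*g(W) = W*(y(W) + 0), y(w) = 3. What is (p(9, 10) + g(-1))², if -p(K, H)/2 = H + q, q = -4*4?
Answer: 100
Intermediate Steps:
q = -16
p(K, H) = 32 - 2*H (p(K, H) = -2*(H - 16) = -2*(-16 + H) = 32 - 2*H)
g(W) = -5/4 + 3*W/4 (g(W) = -5/4 + (W*(3 + 0))/4 = -5/4 + (W*3)/4 = -5/4 + (3*W)/4 = -5/4 + 3*W/4)
(p(9, 10) + g(-1))² = ((32 - 2*10) + (-5/4 + (¾)*(-1)))² = ((32 - 20) + (-5/4 - ¾))² = (12 - 2)² = 10² = 100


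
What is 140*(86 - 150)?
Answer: -8960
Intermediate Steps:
140*(86 - 150) = 140*(-64) = -8960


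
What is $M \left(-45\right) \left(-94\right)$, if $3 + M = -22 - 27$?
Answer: $-219960$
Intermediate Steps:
$M = -52$ ($M = -3 - 49 = -52$)
$M \left(-45\right) \left(-94\right) = \left(-52\right) \left(-45\right) \left(-94\right) = 2340 \left(-94\right) = -219960$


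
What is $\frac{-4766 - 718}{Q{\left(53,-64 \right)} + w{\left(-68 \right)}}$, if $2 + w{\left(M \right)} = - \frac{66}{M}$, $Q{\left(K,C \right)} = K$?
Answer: $- \frac{62152}{589} \approx -105.52$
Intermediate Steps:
$w{\left(M \right)} = -2 - \frac{66}{M}$
$\frac{-4766 - 718}{Q{\left(53,-64 \right)} + w{\left(-68 \right)}} = \frac{-4766 - 718}{53 - \left(2 + \frac{66}{-68}\right)} = - \frac{5484}{53 - \frac{35}{34}} = - \frac{5484}{\frac{1767}{34}} = \left(-5484\right) \frac{34}{1767} = - \frac{62152}{589}$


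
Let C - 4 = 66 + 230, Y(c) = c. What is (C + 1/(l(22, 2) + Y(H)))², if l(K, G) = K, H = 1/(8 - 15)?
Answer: 2107452649/23409 ≈ 90028.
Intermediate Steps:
H = -⅐ (H = 1/(-7) = -⅐ ≈ -0.14286)
C = 300 (C = 4 + (66 + 230) = 4 + 296 = 300)
(C + 1/(l(22, 2) + Y(H)))² = (300 + 1/(22 - ⅐))² = (300 + 1/(153/7))² = (300 + 7/153)² = (45907/153)² = 2107452649/23409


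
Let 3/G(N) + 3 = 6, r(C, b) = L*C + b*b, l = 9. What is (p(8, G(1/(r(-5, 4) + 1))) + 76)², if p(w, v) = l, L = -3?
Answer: 7225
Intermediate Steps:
r(C, b) = b² - 3*C (r(C, b) = -3*C + b*b = -3*C + b² = b² - 3*C)
G(N) = 1 (G(N) = 3/(-3 + 6) = 3/3 = 3*(⅓) = 1)
p(w, v) = 9
(p(8, G(1/(r(-5, 4) + 1))) + 76)² = (9 + 76)² = 85² = 7225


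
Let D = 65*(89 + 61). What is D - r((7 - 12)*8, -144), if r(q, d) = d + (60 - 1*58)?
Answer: 9892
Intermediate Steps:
r(q, d) = 2 + d (r(q, d) = d + (60 - 58) = d + 2 = 2 + d)
D = 9750 (D = 65*150 = 9750)
D - r((7 - 12)*8, -144) = 9750 - (2 - 144) = 9750 - 1*(-142) = 9750 + 142 = 9892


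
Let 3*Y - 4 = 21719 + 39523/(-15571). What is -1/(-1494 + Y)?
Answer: -46713/268420088 ≈ -0.00017403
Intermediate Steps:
Y = 338209310/46713 (Y = 4/3 + (21719 + 39523/(-15571))/3 = 4/3 + (21719 + 39523*(-1/15571))/3 = 4/3 + (21719 - 39523/15571)/3 = 4/3 + (1/3)*(338147026/15571) = 4/3 + 338147026/46713 = 338209310/46713 ≈ 7240.2)
-1/(-1494 + Y) = -1/(-1494 + 338209310/46713) = -1/268420088/46713 = -1*46713/268420088 = -46713/268420088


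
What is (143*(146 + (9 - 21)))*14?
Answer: 268268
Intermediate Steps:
(143*(146 + (9 - 21)))*14 = (143*(146 - 12))*14 = (143*134)*14 = 19162*14 = 268268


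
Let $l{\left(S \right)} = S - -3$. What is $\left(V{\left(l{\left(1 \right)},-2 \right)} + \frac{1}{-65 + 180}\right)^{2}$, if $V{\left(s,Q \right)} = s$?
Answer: $\frac{212521}{13225} \approx 16.07$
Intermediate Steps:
$l{\left(S \right)} = 3 + S$ ($l{\left(S \right)} = S + 3 = 3 + S$)
$\left(V{\left(l{\left(1 \right)},-2 \right)} + \frac{1}{-65 + 180}\right)^{2} = \left(\left(3 + 1\right) + \frac{1}{-65 + 180}\right)^{2} = \left(4 + \frac{1}{115}\right)^{2} = \left(\frac{461}{115}\right)^{2} = \frac{212521}{13225}$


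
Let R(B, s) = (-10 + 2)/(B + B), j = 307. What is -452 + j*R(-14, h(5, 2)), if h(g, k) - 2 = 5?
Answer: -2550/7 ≈ -364.29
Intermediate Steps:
h(g, k) = 7 (h(g, k) = 2 + 5 = 7)
R(B, s) = -4/B (R(B, s) = -8*1/(2*B) = -4/B)
-452 + j*R(-14, h(5, 2)) = -452 + 307*(-4/(-14)) = -452 + 307*(-4*(-1/14)) = -452 + 307*(2/7) = -452 + 614/7 = -2550/7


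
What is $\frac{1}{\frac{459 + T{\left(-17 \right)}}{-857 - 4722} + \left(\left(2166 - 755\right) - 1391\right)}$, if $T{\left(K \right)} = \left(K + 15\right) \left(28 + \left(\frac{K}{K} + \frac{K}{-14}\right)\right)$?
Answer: $\frac{39053}{778270} \approx 0.050179$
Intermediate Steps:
$T{\left(K \right)} = \left(15 + K\right) \left(29 - \frac{K}{14}\right)$ ($T{\left(K \right)} = \left(15 + K\right) \left(28 + \left(1 + K \left(- \frac{1}{14}\right)\right)\right) = \left(15 + K\right) \left(28 - \left(-1 + \frac{K}{14}\right)\right) = \left(15 + K\right) \left(29 - \frac{K}{14}\right)$)
$\frac{1}{\frac{459 + T{\left(-17 \right)}}{-857 - 4722} + \left(\left(2166 - 755\right) - 1391\right)} = \frac{1}{\frac{459 + \left(435 - \frac{\left(-17\right)^{2}}{14} + \frac{391}{14} \left(-17\right)\right)}{-857 - 4722} + \left(\left(2166 - 755\right) - 1391\right)} = \frac{1}{\frac{459 - \frac{423}{7}}{-5579} + \left(1411 - 1391\right)} = \frac{1}{\left(459 - \frac{423}{7}\right) \left(- \frac{1}{5579}\right) + 20} = \frac{1}{\frac{2790}{7} \left(- \frac{1}{5579}\right) + 20} = \frac{1}{- \frac{2790}{39053} + 20} = \frac{1}{\frac{778270}{39053}} = \frac{39053}{778270}$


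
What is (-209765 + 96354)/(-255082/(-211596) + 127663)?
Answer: -11998656978/13506617615 ≈ -0.88835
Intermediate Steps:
(-209765 + 96354)/(-255082/(-211596) + 127663) = -113411/(-255082*(-1/211596) + 127663) = -113411/(127541/105798 + 127663) = -113411/13506617615/105798 = -113411*105798/13506617615 = -11998656978/13506617615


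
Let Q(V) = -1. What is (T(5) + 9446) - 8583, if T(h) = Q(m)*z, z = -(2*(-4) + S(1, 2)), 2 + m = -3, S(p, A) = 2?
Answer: 857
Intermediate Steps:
m = -5 (m = -2 - 3 = -5)
z = 6 (z = -(2*(-4) + 2) = -(-8 + 2) = -1*(-6) = 6)
T(h) = -6 (T(h) = -1*6 = -6)
(T(5) + 9446) - 8583 = (-6 + 9446) - 8583 = 9440 - 8583 = 857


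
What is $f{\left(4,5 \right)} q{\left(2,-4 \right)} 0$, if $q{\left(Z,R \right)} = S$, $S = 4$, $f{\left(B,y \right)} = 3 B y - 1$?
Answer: $0$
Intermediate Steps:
$f{\left(B,y \right)} = -1 + 3 B y$ ($f{\left(B,y \right)} = 3 B y - 1 = -1 + 3 B y$)
$q{\left(Z,R \right)} = 4$
$f{\left(4,5 \right)} q{\left(2,-4 \right)} 0 = \left(-1 + 3 \cdot 4 \cdot 5\right) 4 \cdot 0 = \left(-1 + 60\right) 4 \cdot 0 = 59 \cdot 4 \cdot 0 = 236 \cdot 0 = 0$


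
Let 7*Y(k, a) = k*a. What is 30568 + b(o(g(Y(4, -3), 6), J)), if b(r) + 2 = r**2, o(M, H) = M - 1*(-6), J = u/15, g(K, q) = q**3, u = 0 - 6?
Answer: 79850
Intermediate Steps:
Y(k, a) = a*k/7 (Y(k, a) = (k*a)/7 = (a*k)/7 = a*k/7)
u = -6
J = -2/5 (J = -6/15 = -6*1/15 = -2/5 ≈ -0.40000)
o(M, H) = 6 + M (o(M, H) = M + 6 = 6 + M)
b(r) = -2 + r**2
30568 + b(o(g(Y(4, -3), 6), J)) = 30568 + (-2 + (6 + 6**3)**2) = 30568 + (-2 + (6 + 216)**2) = 30568 + (-2 + 222**2) = 30568 + (-2 + 49284) = 30568 + 49282 = 79850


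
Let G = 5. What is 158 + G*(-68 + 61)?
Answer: 123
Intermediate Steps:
158 + G*(-68 + 61) = 158 + 5*(-68 + 61) = 158 + 5*(-7) = 158 - 35 = 123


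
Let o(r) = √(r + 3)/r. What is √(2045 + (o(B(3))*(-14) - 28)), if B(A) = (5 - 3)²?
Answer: √(8068 - 14*√7)/2 ≈ 44.808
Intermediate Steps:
B(A) = 4 (B(A) = 2² = 4)
o(r) = √(3 + r)/r
√(2045 + (o(B(3))*(-14) - 28)) = √(2045 + ((√(3 + 4)/4)*(-14) - 28)) = √(2045 + ((√7/4)*(-14) - 28)) = √(2045 + (-7*√7/2 - 28)) = √(2045 + (-28 - 7*√7/2)) = √(2017 - 7*√7/2)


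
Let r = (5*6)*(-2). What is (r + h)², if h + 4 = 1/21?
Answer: 1803649/441 ≈ 4089.9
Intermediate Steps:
h = -83/21 (h = -4 + 1/21 = -83/21 ≈ -3.9524)
r = -60 (r = 30*(-2) = -60)
(r + h)² = (-60 - 83/21)² = (-1343/21)² = 1803649/441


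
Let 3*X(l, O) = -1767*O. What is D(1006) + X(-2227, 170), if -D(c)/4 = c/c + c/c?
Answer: -100138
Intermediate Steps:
D(c) = -8 (D(c) = -4*(c/c + c/c) = -4*(1 + 1) = -4*2 = -8)
X(l, O) = -589*O (X(l, O) = (-1767*O)/3 = -589*O)
D(1006) + X(-2227, 170) = -8 - 589*170 = -8 - 100130 = -100138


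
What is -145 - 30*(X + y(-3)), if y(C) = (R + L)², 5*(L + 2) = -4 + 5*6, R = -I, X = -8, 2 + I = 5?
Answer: 469/5 ≈ 93.800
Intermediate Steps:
I = 3 (I = -2 + 5 = 3)
R = -3 (R = -1*3 = -3)
L = 16/5 (L = -2 + (-4 + 5*6)/5 = -2 + (-4 + 30)/5 = -2 + (⅕)*26 = -2 + 26/5 = 16/5 ≈ 3.2000)
y(C) = 1/25 (y(C) = (-3 + 16/5)² = (⅕)² = 1/25)
-145 - 30*(X + y(-3)) = -145 - 30*(-8 + 1/25) = -145 - 30*(-199/25) = -145 + 1194/5 = 469/5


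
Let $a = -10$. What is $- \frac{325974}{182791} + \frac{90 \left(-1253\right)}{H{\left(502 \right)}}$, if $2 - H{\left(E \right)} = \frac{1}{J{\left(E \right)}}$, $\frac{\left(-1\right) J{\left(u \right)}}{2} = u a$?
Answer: $- \frac{22996054397194}{407806721} \approx -56390.0$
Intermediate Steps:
$J{\left(u \right)} = 20 u$ ($J{\left(u \right)} = - 2 u \left(-10\right) = - 2 \left(- 10 u\right) = 20 u$)
$H{\left(E \right)} = 2 - \frac{1}{20 E}$
$- \frac{325974}{182791} + \frac{90 \left(-1253\right)}{H{\left(502 \right)}} = - \frac{325974}{182791} + \frac{90 \left(-1253\right)}{2 - \frac{1}{20 \cdot 502}} = \left(-325974\right) \frac{1}{182791} - \frac{112770}{2 - \frac{1}{10040}} = - \frac{325974}{182791} - \frac{112770}{2 - \frac{1}{10040}} = - \frac{325974}{182791} - \frac{112770}{\frac{20079}{10040}} = - \frac{325974}{182791} - \frac{125801200}{2231} = - \frac{22996054397194}{407806721}$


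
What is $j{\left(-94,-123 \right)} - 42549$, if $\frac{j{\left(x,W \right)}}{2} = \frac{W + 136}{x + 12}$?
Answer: $- \frac{1744522}{41} \approx -42549.0$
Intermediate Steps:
$j{\left(x,W \right)} = \frac{2 \left(136 + W\right)}{12 + x}$ ($j{\left(x,W \right)} = 2 \frac{W + 136}{x + 12} = 2 \frac{136 + W}{12 + x} = \frac{2 \left(136 + W\right)}{12 + x}$)
$j{\left(-94,-123 \right)} - 42549 = \frac{2 \left(136 - 123\right)}{12 - 94} - 42549 = 2 \frac{1}{-82} \cdot 13 - 42549 = 2 \left(- \frac{1}{82}\right) 13 - 42549 = - \frac{13}{41} - 42549 = - \frac{1744522}{41}$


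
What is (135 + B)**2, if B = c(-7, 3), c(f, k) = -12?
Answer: 15129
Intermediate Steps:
B = -12
(135 + B)**2 = (135 - 12)**2 = 123**2 = 15129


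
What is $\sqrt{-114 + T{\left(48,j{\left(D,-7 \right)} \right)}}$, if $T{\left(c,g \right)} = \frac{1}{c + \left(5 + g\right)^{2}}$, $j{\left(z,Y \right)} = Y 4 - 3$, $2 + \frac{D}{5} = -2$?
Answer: $\frac{i \sqrt{14938835}}{362} \approx 10.677 i$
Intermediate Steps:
$D = -20$ ($D = -10 + 5 \left(-2\right) = -10 - 10 = -20$)
$j{\left(z,Y \right)} = -3 + 4 Y$ ($j{\left(z,Y \right)} = 4 Y - 3 = -3 + 4 Y$)
$\sqrt{-114 + T{\left(48,j{\left(D,-7 \right)} \right)}} = \sqrt{-114 + \frac{1}{48 + \left(5 + \left(-3 + 4 \left(-7\right)\right)\right)^{2}}} = \sqrt{-114 + \frac{1}{48 + \left(5 - 31\right)^{2}}} = \sqrt{-114 + \frac{1}{48 + \left(-26\right)^{2}}} = \sqrt{-114 + \frac{1}{48 + 676}} = \sqrt{-114 + \frac{1}{724}} = \sqrt{- \frac{82535}{724}} = \frac{i \sqrt{14938835}}{362}$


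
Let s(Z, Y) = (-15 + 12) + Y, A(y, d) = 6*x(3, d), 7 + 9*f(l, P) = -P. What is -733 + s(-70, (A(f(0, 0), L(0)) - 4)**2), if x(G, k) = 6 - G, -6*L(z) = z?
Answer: -540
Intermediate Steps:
L(z) = -z/6
f(l, P) = -7/9 - P/9 (f(l, P) = -7/9 + (-P)/9 = -7/9 - P/9)
A(y, d) = 18 (A(y, d) = 6*(6 - 1*3) = 6*(6 - 3) = 6*3 = 18)
s(Z, Y) = -3 + Y
-733 + s(-70, (A(f(0, 0), L(0)) - 4)**2) = -733 + (-3 + (18 - 4)**2) = -733 + (-3 + 14**2) = -733 + (-3 + 196) = -733 + 193 = -540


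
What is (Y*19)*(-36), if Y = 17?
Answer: -11628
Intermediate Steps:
(Y*19)*(-36) = (17*19)*(-36) = 323*(-36) = -11628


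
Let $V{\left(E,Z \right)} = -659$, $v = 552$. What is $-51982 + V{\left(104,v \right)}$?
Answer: $-52641$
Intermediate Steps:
$-51982 + V{\left(104,v \right)} = -51982 - 659 = -52641$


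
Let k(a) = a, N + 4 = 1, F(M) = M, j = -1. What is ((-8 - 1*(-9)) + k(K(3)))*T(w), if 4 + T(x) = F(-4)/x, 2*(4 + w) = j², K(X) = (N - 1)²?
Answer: -340/7 ≈ -48.571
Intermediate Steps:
N = -3 (N = -4 + 1 = -3)
K(X) = 16 (K(X) = (-3 - 1)² = (-4)² = 16)
w = -7/2 (w = -4 + (½)*(-1)² = -4 + (½)*1 = -4 + ½ = -7/2 ≈ -3.5000)
T(x) = -4 - 4/x
((-8 - 1*(-9)) + k(K(3)))*T(w) = ((-8 - 1*(-9)) + 16)*(-4 - 4/(-7/2)) = ((-8 + 9) + 16)*(-4 - 4*(-2/7)) = (1 + 16)*(-4 + 8/7) = 17*(-20/7) = -340/7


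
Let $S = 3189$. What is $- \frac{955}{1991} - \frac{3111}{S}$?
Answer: $- \frac{3079832}{2116433} \approx -1.4552$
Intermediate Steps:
$- \frac{955}{1991} - \frac{3111}{S} = - \frac{955}{1991} - \frac{3111}{3189} = \left(-955\right) \frac{1}{1991} - \frac{1037}{1063} = - \frac{955}{1991} - \frac{1037}{1063} = - \frac{3079832}{2116433}$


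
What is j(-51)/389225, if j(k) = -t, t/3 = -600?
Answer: 72/15569 ≈ 0.0046246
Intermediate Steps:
t = -1800 (t = 3*(-600) = -1800)
j(k) = 1800 (j(k) = -1*(-1800) = 1800)
j(-51)/389225 = 1800/389225 = 1800*(1/389225) = 72/15569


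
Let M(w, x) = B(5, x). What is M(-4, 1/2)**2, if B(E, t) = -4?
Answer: 16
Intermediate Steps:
M(w, x) = -4
M(-4, 1/2)**2 = (-4)**2 = 16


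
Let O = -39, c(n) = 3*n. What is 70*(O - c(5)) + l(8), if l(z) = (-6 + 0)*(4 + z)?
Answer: -3852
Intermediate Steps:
l(z) = -24 - 6*z (l(z) = -6*(4 + z) = -24 - 6*z)
70*(O - c(5)) + l(8) = 70*(-39 - 3*5) + (-24 - 6*8) = 70*(-39 - 1*15) + (-24 - 48) = 70*(-39 - 15) - 72 = 70*(-54) - 72 = -3780 - 72 = -3852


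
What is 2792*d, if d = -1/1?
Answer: -2792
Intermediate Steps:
d = -1 (d = -1*1 = -1)
2792*d = 2792*(-1) = -2792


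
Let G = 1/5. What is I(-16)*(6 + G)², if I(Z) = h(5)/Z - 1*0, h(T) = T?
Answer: -961/80 ≈ -12.012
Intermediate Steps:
I(Z) = 5/Z (I(Z) = 5/Z - 1*0 = 5/Z + 0 = 5/Z)
G = ⅕ ≈ 0.20000
I(-16)*(6 + G)² = (5/(-16))*(6 + ⅕)² = (5*(-1/16))*(31/5)² = -5/16*961/25 = -961/80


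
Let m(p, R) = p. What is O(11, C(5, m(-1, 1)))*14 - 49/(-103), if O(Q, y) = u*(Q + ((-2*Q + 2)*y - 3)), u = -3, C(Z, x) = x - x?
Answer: -34559/103 ≈ -335.52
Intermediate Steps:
C(Z, x) = 0
O(Q, y) = 9 - 3*Q - 3*y*(2 - 2*Q) (O(Q, y) = -3*(Q + ((-2*Q + 2)*y - 3)) = -3*(Q + ((2 - 2*Q)*y - 3)) = -3*(Q + (y*(2 - 2*Q) - 3)) = -3*(Q + (-3 + y*(2 - 2*Q))) = -3*(-3 + Q + y*(2 - 2*Q)) = 9 - 3*Q - 3*y*(2 - 2*Q))
O(11, C(5, m(-1, 1)))*14 - 49/(-103) = (9 - 6*0 - 3*11 + 6*11*0)*14 - 49/(-103) = (9 + 0 - 33 + 0)*14 - 49*(-1/103) = -24*14 + 49/103 = -336 + 49/103 = -34559/103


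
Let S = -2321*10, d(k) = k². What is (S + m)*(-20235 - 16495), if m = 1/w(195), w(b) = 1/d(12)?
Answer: 847214180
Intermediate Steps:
w(b) = 1/144 (w(b) = 1/(12²) = 1/144)
m = 144 (m = 1/(1/144) = 144)
S = -23210
(S + m)*(-20235 - 16495) = (-23210 + 144)*(-20235 - 16495) = -23066*(-36730) = 847214180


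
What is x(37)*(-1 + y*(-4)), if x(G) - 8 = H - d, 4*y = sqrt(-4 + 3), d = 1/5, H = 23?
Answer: -154/5 - 154*I/5 ≈ -30.8 - 30.8*I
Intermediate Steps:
d = 1/5 ≈ 0.20000
y = I/4 (y = sqrt(-4 + 3)/4 = sqrt(-1)/4 = I/4 ≈ 0.25*I)
x(G) = 154/5 (x(G) = 8 + (23 - 1*1/5) = 8 + (23 - 1/5) = 8 + 114/5 = 154/5)
x(37)*(-1 + y*(-4)) = 154*(-1 + (I/4)*(-4))/5 = 154*(-1 - I)/5 = -154/5 - 154*I/5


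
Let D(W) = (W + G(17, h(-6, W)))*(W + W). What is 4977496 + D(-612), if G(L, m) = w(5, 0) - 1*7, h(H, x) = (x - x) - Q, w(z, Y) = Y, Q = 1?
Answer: 5735152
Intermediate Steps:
h(H, x) = -1 (h(H, x) = (x - x) - 1*1 = 0 - 1 = -1)
G(L, m) = -7 (G(L, m) = 0 - 1*7 = 0 - 7 = -7)
D(W) = 2*W*(-7 + W) (D(W) = (W - 7)*(W + W) = (-7 + W)*(2*W) = 2*W*(-7 + W))
4977496 + D(-612) = 4977496 + 2*(-612)*(-7 - 612) = 4977496 + 2*(-612)*(-619) = 4977496 + 757656 = 5735152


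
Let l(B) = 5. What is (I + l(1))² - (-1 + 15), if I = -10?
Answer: 11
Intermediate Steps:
(I + l(1))² - (-1 + 15) = (-10 + 5)² - (-1 + 15) = (-5)² - 1*14 = 25 - 14 = 11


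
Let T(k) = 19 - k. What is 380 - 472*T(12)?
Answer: -2924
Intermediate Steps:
380 - 472*T(12) = 380 - 472*(19 - 1*12) = 380 - 472*(19 - 12) = 380 - 472*7 = 380 - 3304 = -2924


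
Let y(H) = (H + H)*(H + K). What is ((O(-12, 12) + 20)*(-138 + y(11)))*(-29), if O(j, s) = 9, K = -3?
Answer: -31958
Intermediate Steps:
y(H) = 2*H*(-3 + H) (y(H) = (H + H)*(H - 3) = (2*H)*(-3 + H) = 2*H*(-3 + H))
((O(-12, 12) + 20)*(-138 + y(11)))*(-29) = ((9 + 20)*(-138 + 2*11*(-3 + 11)))*(-29) = (29*(-138 + 2*11*8))*(-29) = (29*(-138 + 176))*(-29) = (29*38)*(-29) = 1102*(-29) = -31958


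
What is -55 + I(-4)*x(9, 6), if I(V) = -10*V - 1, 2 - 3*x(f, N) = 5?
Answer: -94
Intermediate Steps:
x(f, N) = -1 (x(f, N) = ⅔ - ⅓*5 = ⅔ - 5/3 = -1)
I(V) = -1 - 10*V
-55 + I(-4)*x(9, 6) = -55 + (-1 - 10*(-4))*(-1) = -55 + (-1 + 40)*(-1) = -55 + 39*(-1) = -55 - 39 = -94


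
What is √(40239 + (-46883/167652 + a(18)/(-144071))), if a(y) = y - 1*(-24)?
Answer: √652097110588321065950017/4025631882 ≈ 200.60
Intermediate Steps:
a(y) = 24 + y (a(y) = y + 24 = 24 + y)
√(40239 + (-46883/167652 + a(18)/(-144071))) = √(40239 + (-46883/167652 + (24 + 18)/(-144071))) = √(40239 + (-46883*1/167652 + 42*(-1/144071))) = √(40239 + (-46883/167652 - 42/144071)) = √(40239 - 6761522077/24153791292) = √(971917646276711/24153791292) = √652097110588321065950017/4025631882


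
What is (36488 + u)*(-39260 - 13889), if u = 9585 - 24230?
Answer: -1160933607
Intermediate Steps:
u = -14645
(36488 + u)*(-39260 - 13889) = (36488 - 14645)*(-39260 - 13889) = 21843*(-53149) = -1160933607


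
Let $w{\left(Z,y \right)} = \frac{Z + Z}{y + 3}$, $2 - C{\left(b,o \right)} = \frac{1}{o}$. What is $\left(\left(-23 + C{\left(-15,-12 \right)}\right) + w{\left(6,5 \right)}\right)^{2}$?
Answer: $\frac{54289}{144} \approx 377.01$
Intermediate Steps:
$C{\left(b,o \right)} = 2 - \frac{1}{o}$
$w{\left(Z,y \right)} = \frac{2 Z}{3 + y}$
$\left(\left(-23 + C{\left(-15,-12 \right)}\right) + w{\left(6,5 \right)}\right)^{2} = \left(\left(-23 + \left(2 - \frac{1}{-12}\right)\right) + 2 \cdot 6 \frac{1}{3 + 5}\right)^{2} = \left(\left(-23 + \left(2 - - \frac{1}{12}\right)\right) + 2 \cdot 6 \cdot \frac{1}{8}\right)^{2} = \left(\left(-23 + \left(2 + \frac{1}{12}\right)\right) + 2 \cdot 6 \cdot \frac{1}{8}\right)^{2} = \left(\left(-23 + \frac{25}{12}\right) + \frac{3}{2}\right)^{2} = \left(- \frac{251}{12} + \frac{3}{2}\right)^{2} = \left(- \frac{233}{12}\right)^{2} = \frac{54289}{144}$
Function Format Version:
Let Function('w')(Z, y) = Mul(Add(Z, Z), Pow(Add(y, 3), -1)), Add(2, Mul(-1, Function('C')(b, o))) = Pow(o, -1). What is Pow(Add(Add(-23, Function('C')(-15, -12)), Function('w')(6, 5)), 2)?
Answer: Rational(54289, 144) ≈ 377.01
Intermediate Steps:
Function('C')(b, o) = Add(2, Mul(-1, Pow(o, -1)))
Function('w')(Z, y) = Mul(2, Z, Pow(Add(3, y), -1)) (Function('w')(Z, y) = Mul(Mul(2, Z), Pow(Add(3, y), -1)) = Mul(2, Z, Pow(Add(3, y), -1)))
Pow(Add(Add(-23, Function('C')(-15, -12)), Function('w')(6, 5)), 2) = Pow(Add(Add(-23, Add(2, Mul(-1, Pow(-12, -1)))), Mul(2, 6, Pow(Add(3, 5), -1))), 2) = Pow(Add(Add(-23, Add(2, Mul(-1, Rational(-1, 12)))), Mul(2, 6, Pow(8, -1))), 2) = Pow(Add(Add(-23, Add(2, Rational(1, 12))), Mul(2, 6, Rational(1, 8))), 2) = Pow(Add(Add(-23, Rational(25, 12)), Rational(3, 2)), 2) = Pow(Add(Rational(-251, 12), Rational(3, 2)), 2) = Pow(Rational(-233, 12), 2) = Rational(54289, 144)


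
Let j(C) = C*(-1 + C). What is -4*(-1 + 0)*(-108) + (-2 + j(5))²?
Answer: -108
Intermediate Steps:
-4*(-1 + 0)*(-108) + (-2 + j(5))² = -4*(-1 + 0)*(-108) + (-2 + 5*(-1 + 5))² = -4*(-1)*(-108) + (-2 + 5*4)² = 4*(-108) + (-2 + 20)² = -432 + 18² = -432 + 324 = -108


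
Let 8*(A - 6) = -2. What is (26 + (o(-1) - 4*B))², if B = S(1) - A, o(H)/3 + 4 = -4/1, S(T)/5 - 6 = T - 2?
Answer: 5625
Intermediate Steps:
S(T) = 20 + 5*T (S(T) = 30 + 5*(T - 2) = 30 + 5*(-2 + T) = 30 + (-10 + 5*T) = 20 + 5*T)
o(H) = -24 (o(H) = -12 + 3*(-4/1) = -12 + 3*(-4*1) = -12 + 3*(-4) = -12 - 12 = -24)
A = 23/4 (A = 6 + (⅛)*(-2) = 6 - ¼ = 23/4 ≈ 5.7500)
B = 77/4 (B = (20 + 5*1) - 1*23/4 = (20 + 5) - 23/4 = 25 - 23/4 = 77/4 ≈ 19.250)
(26 + (o(-1) - 4*B))² = (26 + (-24 - 4*77/4))² = (26 + (-24 - 77))² = (26 - 101)² = (-75)² = 5625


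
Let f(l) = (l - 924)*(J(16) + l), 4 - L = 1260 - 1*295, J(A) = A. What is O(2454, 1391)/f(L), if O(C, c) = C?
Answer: 818/593775 ≈ 0.0013776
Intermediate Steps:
L = -961 (L = 4 - (1260 - 1*295) = 4 - (1260 - 295) = 4 - 1*965 = 4 - 965 = -961)
f(l) = (-924 + l)*(16 + l) (f(l) = (l - 924)*(16 + l) = (-924 + l)*(16 + l))
O(2454, 1391)/f(L) = 2454/(-14784 + (-961)**2 - 908*(-961)) = 2454/(-14784 + 923521 + 872588) = 2454/1781325 = 2454*(1/1781325) = 818/593775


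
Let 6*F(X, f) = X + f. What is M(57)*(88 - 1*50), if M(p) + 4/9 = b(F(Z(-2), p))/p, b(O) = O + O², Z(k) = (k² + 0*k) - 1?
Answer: 508/9 ≈ 56.444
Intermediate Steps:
Z(k) = -1 + k² (Z(k) = (k² + 0) - 1 = k² - 1 = -1 + k²)
F(X, f) = X/6 + f/6 (F(X, f) = (X + f)/6 = X/6 + f/6)
M(p) = -4/9 + (½ + p/6)*(3/2 + p/6)/p (M(p) = -4/9 + (((-1 + (-2)²)/6 + p/6)*(1 + ((-1 + (-2)²)/6 + p/6)))/p = -4/9 + (((-1 + 4)/6 + p/6)*(1 + ((-1 + 4)/6 + p/6)))/p = -4/9 + (((⅙)*3 + p/6)*(1 + ((⅙)*3 + p/6)))/p = -4/9 + ((½ + p/6)*(1 + (½ + p/6)))/p = -4/9 + ((½ + p/6)*(3/2 + p/6))/p = -4/9 + (½ + p/6)*(3/2 + p/6)/p)
M(57)*(88 - 1*50) = ((1/36)*(27 + 57² - 4*57)/57)*(88 - 1*50) = ((1/36)*(1/57)*(27 + 3249 - 228))*(88 - 50) = ((1/36)*(1/57)*3048)*38 = (254/171)*38 = 508/9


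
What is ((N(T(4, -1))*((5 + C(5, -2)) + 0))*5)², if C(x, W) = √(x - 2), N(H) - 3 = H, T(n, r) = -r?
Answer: 11200 + 4000*√3 ≈ 18128.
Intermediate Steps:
N(H) = 3 + H
C(x, W) = √(-2 + x)
((N(T(4, -1))*((5 + C(5, -2)) + 0))*5)² = (((3 - 1*(-1))*((5 + √(-2 + 5)) + 0))*5)² = (((3 + 1)*((5 + √3) + 0))*5)² = ((4*(5 + √3))*5)² = ((20 + 4*√3)*5)² = (100 + 20*√3)²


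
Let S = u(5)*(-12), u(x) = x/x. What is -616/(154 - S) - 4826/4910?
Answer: -956419/203765 ≈ -4.6937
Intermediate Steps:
u(x) = 1
S = -12 (S = 1*(-12) = -12)
-616/(154 - S) - 4826/4910 = -616/(154 - 1*(-12)) - 4826/4910 = -616/(154 + 12) - 4826*1/4910 = -616/166 - 2413/2455 = -616*1/166 - 2413/2455 = -308/83 - 2413/2455 = -956419/203765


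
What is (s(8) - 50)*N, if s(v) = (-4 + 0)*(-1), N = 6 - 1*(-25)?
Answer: -1426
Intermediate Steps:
N = 31 (N = 6 + 25 = 31)
s(v) = 4 (s(v) = -4*(-1) = 4)
(s(8) - 50)*N = (4 - 50)*31 = -46*31 = -1426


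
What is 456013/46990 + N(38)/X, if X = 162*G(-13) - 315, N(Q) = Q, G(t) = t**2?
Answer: 12342865439/1271690370 ≈ 9.7059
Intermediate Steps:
X = 27063 (X = 162*(-13)**2 - 315 = 162*169 - 315 = 27378 - 315 = 27063)
456013/46990 + N(38)/X = 456013/46990 + 38/27063 = 12342865439/1271690370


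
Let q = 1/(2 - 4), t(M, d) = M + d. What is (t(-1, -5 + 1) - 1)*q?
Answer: 3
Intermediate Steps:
q = -1/2 (q = 1/(-2) = -1/2 ≈ -0.50000)
(t(-1, -5 + 1) - 1)*q = ((-1 + (-5 + 1)) - 1)*(-1/2) = ((-1 - 4) - 1)*(-1/2) = (-5 - 1)*(-1/2) = -6*(-1/2) = 3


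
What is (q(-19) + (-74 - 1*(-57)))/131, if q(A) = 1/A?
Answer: -324/2489 ≈ -0.13017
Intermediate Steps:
(q(-19) + (-74 - 1*(-57)))/131 = (1/(-19) + (-74 - 1*(-57)))/131 = (-1/19 + (-74 + 57))*(1/131) = (-1/19 - 17)*(1/131) = -324/19*1/131 = -324/2489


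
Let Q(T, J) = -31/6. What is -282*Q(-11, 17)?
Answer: 1457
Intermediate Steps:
Q(T, J) = -31/6 (Q(T, J) = -31*1/6 = -31/6)
-282*Q(-11, 17) = -282*(-31/6) = 1457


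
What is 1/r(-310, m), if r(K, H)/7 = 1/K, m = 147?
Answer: -310/7 ≈ -44.286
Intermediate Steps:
r(K, H) = 7/K
1/r(-310, m) = 1/(7/(-310)) = 1/(7*(-1/310)) = 1/(-7/310) = -310/7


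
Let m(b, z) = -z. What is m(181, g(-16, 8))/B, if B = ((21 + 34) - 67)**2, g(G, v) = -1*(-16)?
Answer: -1/9 ≈ -0.11111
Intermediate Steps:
g(G, v) = 16
B = 144 (B = (55 - 67)**2 = (-12)**2 = 144)
m(181, g(-16, 8))/B = -1*16/144 = -16*1/144 = -1/9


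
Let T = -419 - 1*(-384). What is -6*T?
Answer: 210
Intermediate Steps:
T = -35 (T = -419 + 384 = -35)
-6*T = -6*(-35) = 210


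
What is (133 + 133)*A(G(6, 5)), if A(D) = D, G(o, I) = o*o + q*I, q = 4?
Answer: 14896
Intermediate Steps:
G(o, I) = o² + 4*I (G(o, I) = o*o + 4*I = o² + 4*I)
(133 + 133)*A(G(6, 5)) = (133 + 133)*(6² + 4*5) = 266*(36 + 20) = 266*56 = 14896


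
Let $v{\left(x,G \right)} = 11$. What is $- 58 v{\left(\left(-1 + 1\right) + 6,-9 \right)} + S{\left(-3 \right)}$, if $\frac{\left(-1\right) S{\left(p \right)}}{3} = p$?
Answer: $-629$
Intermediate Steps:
$S{\left(p \right)} = - 3 p$
$- 58 v{\left(\left(-1 + 1\right) + 6,-9 \right)} + S{\left(-3 \right)} = \left(-58\right) 11 - -9 = -638 + 9 = -629$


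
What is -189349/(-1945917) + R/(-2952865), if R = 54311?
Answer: 453437336698/5746030202205 ≈ 0.078913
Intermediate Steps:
-189349/(-1945917) + R/(-2952865) = -189349/(-1945917) + 54311/(-2952865) = -189349*(-1/1945917) + 54311*(-1/2952865) = 189349/1945917 - 54311/2952865 = 453437336698/5746030202205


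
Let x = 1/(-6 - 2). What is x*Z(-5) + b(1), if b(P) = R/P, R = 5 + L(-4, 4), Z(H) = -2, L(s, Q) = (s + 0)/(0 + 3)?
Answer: 47/12 ≈ 3.9167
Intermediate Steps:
L(s, Q) = s/3
R = 11/3 (R = 5 + (⅓)*(-4) = 5 - 4/3 = 11/3 ≈ 3.6667)
b(P) = 11/(3*P)
x = -⅛ (x = 1/(-8) = -⅛ ≈ -0.12500)
x*Z(-5) + b(1) = -⅛*(-2) + (11/3)/1 = ¼ + (11/3)*1 = ¼ + 11/3 = 47/12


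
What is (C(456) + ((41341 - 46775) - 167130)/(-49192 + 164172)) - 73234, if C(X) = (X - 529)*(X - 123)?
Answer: -2803916676/28745 ≈ -97545.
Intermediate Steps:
C(X) = (-529 + X)*(-123 + X)
(C(456) + ((41341 - 46775) - 167130)/(-49192 + 164172)) - 73234 = ((65067 + 456**2 - 652*456) + ((41341 - 46775) - 167130)/(-49192 + 164172)) - 73234 = ((65067 + 207936 - 297312) + (-5434 - 167130)/114980) - 73234 = (-24309 - 172564*1/114980) - 73234 = (-24309 - 43141/28745) - 73234 = -698805346/28745 - 73234 = -2803916676/28745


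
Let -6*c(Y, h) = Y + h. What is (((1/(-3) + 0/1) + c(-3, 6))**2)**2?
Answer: 625/1296 ≈ 0.48225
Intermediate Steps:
c(Y, h) = -Y/6 - h/6 (c(Y, h) = -(Y + h)/6 = -Y/6 - h/6)
(((1/(-3) + 0/1) + c(-3, 6))**2)**2 = (((1/(-3) + 0/1) + (-1/6*(-3) - 1/6*6))**2)**2 = (((1*(-1/3) + 0*1) + (1/2 - 1))**2)**2 = (((-1/3 + 0) - 1/2)**2)**2 = ((-1/3 - 1/2)**2)**2 = ((-5/6)**2)**2 = (25/36)**2 = 625/1296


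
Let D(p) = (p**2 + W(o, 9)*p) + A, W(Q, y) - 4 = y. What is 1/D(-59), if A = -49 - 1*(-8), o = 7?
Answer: 1/2673 ≈ 0.00037411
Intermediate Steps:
W(Q, y) = 4 + y
A = -41 (A = -49 + 8 = -41)
D(p) = -41 + p**2 + 13*p (D(p) = (p**2 + (4 + 9)*p) - 41 = (p**2 + 13*p) - 41 = -41 + p**2 + 13*p)
1/D(-59) = 1/(-41 + (-59)**2 + 13*(-59)) = 1/(-41 + 3481 - 767) = 1/2673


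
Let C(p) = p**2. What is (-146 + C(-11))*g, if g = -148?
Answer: 3700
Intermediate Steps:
(-146 + C(-11))*g = (-146 + (-11)**2)*(-148) = (-146 + 121)*(-148) = -25*(-148) = 3700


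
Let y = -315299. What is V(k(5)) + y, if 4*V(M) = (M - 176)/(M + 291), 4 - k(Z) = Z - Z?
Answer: -93013248/295 ≈ -3.1530e+5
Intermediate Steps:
k(Z) = 4 (k(Z) = 4 - (Z - Z) = 4 - 1*0 = 4 + 0 = 4)
V(M) = (-176 + M)/(4*(291 + M)) (V(M) = ((M - 176)/(M + 291))/4 = ((-176 + M)/(291 + M))/4 = (-176 + M)/(4*(291 + M)))
V(k(5)) + y = (-176 + 4)/(4*(291 + 4)) - 315299 = (1/4)*(-172)/295 - 315299 = (1/4)*(1/295)*(-172) - 315299 = -43/295 - 315299 = -93013248/295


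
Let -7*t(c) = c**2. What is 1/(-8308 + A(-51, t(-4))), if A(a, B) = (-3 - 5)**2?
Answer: -1/8244 ≈ -0.00012130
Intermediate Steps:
t(c) = -c**2/7
A(a, B) = 64 (A(a, B) = (-8)**2 = 64)
1/(-8308 + A(-51, t(-4))) = 1/(-8308 + 64) = 1/(-8244) = -1/8244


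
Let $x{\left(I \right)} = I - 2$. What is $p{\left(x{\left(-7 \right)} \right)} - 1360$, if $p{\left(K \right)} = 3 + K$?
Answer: $-1366$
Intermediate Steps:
$x{\left(I \right)} = -2 + I$ ($x{\left(I \right)} = I - 2 = -2 + I$)
$p{\left(x{\left(-7 \right)} \right)} - 1360 = \left(3 - 9\right) - 1360 = -6 - 1360 = -1366$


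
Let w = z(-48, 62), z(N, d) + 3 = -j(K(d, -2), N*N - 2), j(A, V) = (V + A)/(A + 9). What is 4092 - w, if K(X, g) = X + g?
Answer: 284917/69 ≈ 4129.2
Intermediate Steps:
j(A, V) = (A + V)/(9 + A)
z(N, d) = -3 - (-4 + d + N²)/(7 + d) (z(N, d) = -3 - ((d - 2) + (N*N - 2))/(9 + (d - 2)) = -3 - ((-2 + d) + (N² - 2))/(9 + (-2 + d)) = -3 - ((-2 + d) + (-2 + N²))/(7 + d) = -3 - (-4 + d + N²)/(7 + d))
w = -2569/69 (w = (-17 - 1*(-48)² - 4*62)/(7 + 62) = (-17 - 1*2304 - 248)/69 = (-17 - 2304 - 248)/69 = (1/69)*(-2569) = -2569/69 ≈ -37.232)
4092 - w = 4092 - 1*(-2569/69) = 4092 + 2569/69 = 284917/69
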